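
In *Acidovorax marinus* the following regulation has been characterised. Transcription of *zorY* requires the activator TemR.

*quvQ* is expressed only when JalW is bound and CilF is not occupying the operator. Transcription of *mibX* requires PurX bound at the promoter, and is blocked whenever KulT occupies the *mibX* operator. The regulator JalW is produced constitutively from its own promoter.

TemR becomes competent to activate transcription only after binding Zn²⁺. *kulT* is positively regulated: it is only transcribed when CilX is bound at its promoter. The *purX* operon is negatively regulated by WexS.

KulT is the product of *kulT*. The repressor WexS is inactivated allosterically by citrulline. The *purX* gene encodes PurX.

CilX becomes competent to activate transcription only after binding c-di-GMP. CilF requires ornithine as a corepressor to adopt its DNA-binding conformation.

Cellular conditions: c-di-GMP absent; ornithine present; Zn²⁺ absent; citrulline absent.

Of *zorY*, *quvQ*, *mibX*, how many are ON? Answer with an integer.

Zn²⁺ is absent, so TemR is inactive.
Required activator TemR is absent, so *zorY* is not transcribed.
→ *zorY* is OFF.
Ornithine is present, so CilF is active.
JalW is produced constitutively and is active.
With repressor CilF bound, *quvQ* is not transcribed.
→ *quvQ* is OFF.
c-di-GMP is absent, so CilX is inactive.
Required activator CilX is absent, so *kulT* is not transcribed.
So KulT is not produced.
Citrulline is absent, so WexS is active.
With repressor WexS bound, *purX* is not transcribed.
So PurX is not produced.
Required activator PurX is absent, so *mibX* is not transcribed.
→ *mibX* is OFF.
0 of the 3 genes are transcribed.

0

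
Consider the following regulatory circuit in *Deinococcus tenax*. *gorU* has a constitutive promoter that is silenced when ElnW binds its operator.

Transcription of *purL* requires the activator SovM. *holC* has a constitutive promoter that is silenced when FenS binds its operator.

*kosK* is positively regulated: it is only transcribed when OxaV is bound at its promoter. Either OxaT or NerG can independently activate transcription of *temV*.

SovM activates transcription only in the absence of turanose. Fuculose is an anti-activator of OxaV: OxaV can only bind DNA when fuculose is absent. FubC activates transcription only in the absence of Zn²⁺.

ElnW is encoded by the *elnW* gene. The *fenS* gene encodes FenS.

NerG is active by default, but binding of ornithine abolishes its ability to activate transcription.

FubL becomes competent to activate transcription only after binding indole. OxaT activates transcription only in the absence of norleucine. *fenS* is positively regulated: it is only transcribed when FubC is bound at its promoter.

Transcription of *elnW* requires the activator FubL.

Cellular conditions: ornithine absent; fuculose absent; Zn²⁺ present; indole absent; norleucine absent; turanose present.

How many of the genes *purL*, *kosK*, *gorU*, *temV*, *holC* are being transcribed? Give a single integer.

Turanose is present, so SovM is inactive.
Required activator SovM is absent, so *purL* is not transcribed.
→ *purL* is OFF.
Fuculose is absent, so OxaV is active.
No repressor is bound and OxaV is active, so *kosK* is transcribed.
→ *kosK* is ON.
Indole is absent, so FubL is inactive.
Required activator FubL is absent, so *elnW* is not transcribed.
So ElnW is not produced.
With no repressor bound, *gorU* is transcribed.
→ *gorU* is ON.
Norleucine is absent, so OxaT is active.
Ornithine is absent, so NerG is active.
Activator OxaT is present, so *temV* is transcribed.
→ *temV* is ON.
Zn²⁺ is present, so FubC is inactive.
Required activator FubC is absent, so *fenS* is not transcribed.
So FenS is not produced.
With no repressor bound, *holC* is transcribed.
→ *holC* is ON.
4 of the 5 genes are transcribed.

4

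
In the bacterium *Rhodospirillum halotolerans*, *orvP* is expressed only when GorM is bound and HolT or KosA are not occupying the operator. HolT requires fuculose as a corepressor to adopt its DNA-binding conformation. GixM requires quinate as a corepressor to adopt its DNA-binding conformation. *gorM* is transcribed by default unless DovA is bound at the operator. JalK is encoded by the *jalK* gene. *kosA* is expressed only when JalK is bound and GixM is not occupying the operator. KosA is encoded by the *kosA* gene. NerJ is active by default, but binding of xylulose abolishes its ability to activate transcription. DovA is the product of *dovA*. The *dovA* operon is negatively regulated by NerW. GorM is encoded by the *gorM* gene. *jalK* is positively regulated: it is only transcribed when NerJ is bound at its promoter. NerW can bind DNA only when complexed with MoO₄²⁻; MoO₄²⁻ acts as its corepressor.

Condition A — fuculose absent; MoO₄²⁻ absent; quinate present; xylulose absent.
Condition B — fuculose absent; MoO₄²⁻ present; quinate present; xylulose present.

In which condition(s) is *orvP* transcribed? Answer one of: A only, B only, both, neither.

Condition A:
Fuculose is absent, so HolT is inactive.
MoO₄²⁻ is absent, so NerW is inactive.
With no repressor bound, *dovA* is transcribed.
So DovA is produced and active.
With repressor DovA bound, *gorM* is not transcribed.
So GorM is not produced.
Quinate is present, so GixM is active.
Xylulose is absent, so NerJ is active.
No repressor is bound and NerJ is active, so *jalK* is transcribed.
So JalK is produced and active.
With repressor GixM bound, *kosA* is not transcribed.
So KosA is not produced.
Required activator GorM is absent, so *orvP* is not transcribed.
→ *orvP* is OFF in A.
Condition B:
Fuculose is absent, so HolT is inactive.
MoO₄²⁻ is present, so NerW is active.
With repressor NerW bound, *dovA* is not transcribed.
So DovA is not produced.
With no repressor bound, *gorM* is transcribed.
So GorM is produced and active.
Quinate is present, so GixM is active.
Xylulose is present, so NerJ is inactive.
Required activator NerJ is absent, so *jalK* is not transcribed.
So JalK is not produced.
With repressor GixM bound, *kosA* is not transcribed.
So KosA is not produced.
No repressor is bound and GorM is active, so *orvP* is transcribed.
→ *orvP* is ON in B.

B only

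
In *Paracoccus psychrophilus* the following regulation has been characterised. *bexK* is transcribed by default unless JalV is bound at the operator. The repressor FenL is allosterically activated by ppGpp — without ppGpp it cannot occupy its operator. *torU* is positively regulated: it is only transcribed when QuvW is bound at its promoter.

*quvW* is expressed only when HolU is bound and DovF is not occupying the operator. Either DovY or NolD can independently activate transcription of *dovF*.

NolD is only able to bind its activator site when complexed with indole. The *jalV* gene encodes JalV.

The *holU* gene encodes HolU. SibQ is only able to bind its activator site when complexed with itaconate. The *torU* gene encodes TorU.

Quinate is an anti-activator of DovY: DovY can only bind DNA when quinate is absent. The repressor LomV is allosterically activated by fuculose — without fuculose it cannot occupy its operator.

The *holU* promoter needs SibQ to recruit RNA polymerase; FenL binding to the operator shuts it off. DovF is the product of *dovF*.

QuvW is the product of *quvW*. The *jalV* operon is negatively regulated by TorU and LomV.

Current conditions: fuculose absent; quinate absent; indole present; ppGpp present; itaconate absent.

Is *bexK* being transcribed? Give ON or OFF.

OFF

ppGpp is present, so FenL is active.
Itaconate is absent, so SibQ is inactive.
With repressor FenL bound, *holU* is not transcribed.
So HolU is not produced.
Quinate is absent, so DovY is active.
Indole is present, so NolD is active.
Activator DovY is present, so *dovF* is transcribed.
So DovF is produced and active.
With repressor DovF bound, *quvW* is not transcribed.
So QuvW is not produced.
Required activator QuvW is absent, so *torU* is not transcribed.
So TorU is not produced.
Fuculose is absent, so LomV is inactive.
With no repressor bound, *jalV* is transcribed.
So JalV is produced and active.
With repressor JalV bound, *bexK* is not transcribed.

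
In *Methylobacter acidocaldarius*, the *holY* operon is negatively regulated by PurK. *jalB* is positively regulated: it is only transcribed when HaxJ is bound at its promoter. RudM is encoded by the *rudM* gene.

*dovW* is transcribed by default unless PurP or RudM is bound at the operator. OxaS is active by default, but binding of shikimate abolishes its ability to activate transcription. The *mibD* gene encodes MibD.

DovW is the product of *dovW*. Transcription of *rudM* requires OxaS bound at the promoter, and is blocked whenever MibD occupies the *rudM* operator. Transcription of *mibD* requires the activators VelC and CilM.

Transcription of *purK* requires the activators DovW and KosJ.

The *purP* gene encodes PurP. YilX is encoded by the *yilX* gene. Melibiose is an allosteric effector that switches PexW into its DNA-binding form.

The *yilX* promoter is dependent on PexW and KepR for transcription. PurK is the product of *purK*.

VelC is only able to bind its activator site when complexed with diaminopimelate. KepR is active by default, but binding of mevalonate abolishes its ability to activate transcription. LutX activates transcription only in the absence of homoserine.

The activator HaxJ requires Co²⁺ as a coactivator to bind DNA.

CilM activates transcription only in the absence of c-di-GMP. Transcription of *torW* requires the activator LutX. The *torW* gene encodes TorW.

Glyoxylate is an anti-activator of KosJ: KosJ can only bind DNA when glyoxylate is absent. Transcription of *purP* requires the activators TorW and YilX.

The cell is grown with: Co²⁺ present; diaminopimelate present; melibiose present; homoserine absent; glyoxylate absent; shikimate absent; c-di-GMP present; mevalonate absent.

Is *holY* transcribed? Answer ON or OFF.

ON

Homoserine is absent, so LutX is active.
No repressor is bound and LutX is active, so *torW* is transcribed.
So TorW is produced and active.
Melibiose is present, so PexW is active.
Mevalonate is absent, so KepR is active.
No repressor is bound and PexW and KepR are active, so *yilX* is transcribed.
So YilX is produced and active.
No repressor is bound and TorW and YilX are active, so *purP* is transcribed.
So PurP is produced and active.
Diaminopimelate is present, so VelC is active.
c-di-GMP is present, so CilM is inactive.
Required activator CilM is absent, so *mibD* is not transcribed.
So MibD is not produced.
Shikimate is absent, so OxaS is active.
No repressor is bound and OxaS is active, so *rudM* is transcribed.
So RudM is produced and active.
With repressor PurP bound, *dovW* is not transcribed.
So DovW is not produced.
Glyoxylate is absent, so KosJ is active.
Required activator DovW is absent, so *purK* is not transcribed.
So PurK is not produced.
With no repressor bound, *holY* is transcribed.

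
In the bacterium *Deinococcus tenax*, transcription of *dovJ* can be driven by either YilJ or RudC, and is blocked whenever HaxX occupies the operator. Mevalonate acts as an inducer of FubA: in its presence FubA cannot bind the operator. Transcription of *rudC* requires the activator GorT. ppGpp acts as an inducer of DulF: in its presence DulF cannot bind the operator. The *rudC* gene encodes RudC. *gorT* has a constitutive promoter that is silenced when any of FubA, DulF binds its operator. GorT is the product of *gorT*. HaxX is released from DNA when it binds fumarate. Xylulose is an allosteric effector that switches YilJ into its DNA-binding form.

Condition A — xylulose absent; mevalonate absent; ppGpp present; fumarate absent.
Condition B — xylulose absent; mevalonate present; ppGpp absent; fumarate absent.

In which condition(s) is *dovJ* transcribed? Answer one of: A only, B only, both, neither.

neither

Condition A:
Xylulose is absent, so YilJ is inactive.
Mevalonate is absent, so FubA is active.
ppGpp is present, so DulF is inactive.
With repressor FubA bound, *gorT* is not transcribed.
So GorT is not produced.
Required activator GorT is absent, so *rudC* is not transcribed.
So RudC is not produced.
Fumarate is absent, so HaxX is active.
With repressor HaxX bound, *dovJ* is not transcribed.
→ *dovJ* is OFF in A.
Condition B:
Xylulose is absent, so YilJ is inactive.
Mevalonate is present, so FubA is inactive.
ppGpp is absent, so DulF is active.
With repressor DulF bound, *gorT* is not transcribed.
So GorT is not produced.
Required activator GorT is absent, so *rudC* is not transcribed.
So RudC is not produced.
Fumarate is absent, so HaxX is active.
With repressor HaxX bound, *dovJ* is not transcribed.
→ *dovJ* is OFF in B.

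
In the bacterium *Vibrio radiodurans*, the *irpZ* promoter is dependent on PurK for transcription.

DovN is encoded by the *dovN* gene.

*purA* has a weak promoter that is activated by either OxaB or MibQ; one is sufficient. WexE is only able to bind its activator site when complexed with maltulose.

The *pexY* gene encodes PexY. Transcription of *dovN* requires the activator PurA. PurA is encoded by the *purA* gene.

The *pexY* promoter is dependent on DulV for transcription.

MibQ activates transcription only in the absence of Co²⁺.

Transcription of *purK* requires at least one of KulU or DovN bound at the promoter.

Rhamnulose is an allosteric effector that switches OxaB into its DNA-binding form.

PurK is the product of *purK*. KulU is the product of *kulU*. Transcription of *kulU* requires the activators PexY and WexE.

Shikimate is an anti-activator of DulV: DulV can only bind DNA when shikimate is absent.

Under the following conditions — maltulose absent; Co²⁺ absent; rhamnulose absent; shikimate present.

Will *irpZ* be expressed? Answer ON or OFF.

Shikimate is present, so DulV is inactive.
Required activator DulV is absent, so *pexY* is not transcribed.
So PexY is not produced.
Maltulose is absent, so WexE is inactive.
Required activator PexY is absent, so *kulU* is not transcribed.
So KulU is not produced.
Rhamnulose is absent, so OxaB is inactive.
Co²⁺ is absent, so MibQ is active.
Activator MibQ is present, so *purA* is transcribed.
So PurA is produced and active.
No repressor is bound and PurA is active, so *dovN* is transcribed.
So DovN is produced and active.
Activator DovN is present, so *purK* is transcribed.
So PurK is produced and active.
No repressor is bound and PurK is active, so *irpZ* is transcribed.

ON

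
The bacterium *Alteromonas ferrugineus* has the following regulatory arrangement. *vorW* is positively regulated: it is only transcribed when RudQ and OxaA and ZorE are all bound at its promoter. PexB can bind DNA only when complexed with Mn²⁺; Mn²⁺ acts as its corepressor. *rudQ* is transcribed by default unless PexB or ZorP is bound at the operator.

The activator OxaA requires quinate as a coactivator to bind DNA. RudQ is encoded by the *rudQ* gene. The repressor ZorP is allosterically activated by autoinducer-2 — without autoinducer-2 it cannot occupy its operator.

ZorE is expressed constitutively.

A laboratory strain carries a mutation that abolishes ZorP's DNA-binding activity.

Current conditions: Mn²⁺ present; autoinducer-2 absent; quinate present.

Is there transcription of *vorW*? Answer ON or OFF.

OFF

Mn²⁺ is present, so PexB is active.
ZorP is non-functional in this strain, so it has no effect.
With repressor PexB bound, *rudQ* is not transcribed.
So RudQ is not produced.
Quinate is present, so OxaA is active.
ZorE is produced constitutively and is active.
Required activator RudQ is absent, so *vorW* is not transcribed.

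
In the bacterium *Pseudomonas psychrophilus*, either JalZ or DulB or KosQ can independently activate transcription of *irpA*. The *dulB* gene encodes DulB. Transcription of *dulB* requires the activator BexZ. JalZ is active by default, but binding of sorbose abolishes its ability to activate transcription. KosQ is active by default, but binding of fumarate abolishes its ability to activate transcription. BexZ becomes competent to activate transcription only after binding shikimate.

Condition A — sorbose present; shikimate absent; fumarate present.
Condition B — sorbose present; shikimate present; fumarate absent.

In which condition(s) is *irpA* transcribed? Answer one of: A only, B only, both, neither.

Condition A:
Sorbose is present, so JalZ is inactive.
Shikimate is absent, so BexZ is inactive.
Required activator BexZ is absent, so *dulB* is not transcribed.
So DulB is not produced.
Fumarate is present, so KosQ is inactive.
No activator is available at the *irpA* promoter, so *irpA* is not transcribed.
→ *irpA* is OFF in A.
Condition B:
Sorbose is present, so JalZ is inactive.
Shikimate is present, so BexZ is active.
No repressor is bound and BexZ is active, so *dulB* is transcribed.
So DulB is produced and active.
Fumarate is absent, so KosQ is active.
Activator DulB is present, so *irpA* is transcribed.
→ *irpA* is ON in B.

B only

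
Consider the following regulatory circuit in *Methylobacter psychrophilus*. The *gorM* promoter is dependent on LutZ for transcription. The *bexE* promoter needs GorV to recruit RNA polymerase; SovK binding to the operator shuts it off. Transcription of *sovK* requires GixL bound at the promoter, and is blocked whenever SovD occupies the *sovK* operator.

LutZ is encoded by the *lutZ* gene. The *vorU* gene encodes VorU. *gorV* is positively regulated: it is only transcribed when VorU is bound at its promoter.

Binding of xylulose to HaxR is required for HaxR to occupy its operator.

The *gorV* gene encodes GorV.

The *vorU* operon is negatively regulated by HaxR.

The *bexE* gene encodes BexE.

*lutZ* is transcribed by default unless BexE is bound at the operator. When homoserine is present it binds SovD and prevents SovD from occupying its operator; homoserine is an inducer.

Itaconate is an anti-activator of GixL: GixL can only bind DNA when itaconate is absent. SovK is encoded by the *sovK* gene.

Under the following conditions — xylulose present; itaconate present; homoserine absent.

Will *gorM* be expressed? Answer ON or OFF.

Xylulose is present, so HaxR is active.
With repressor HaxR bound, *vorU* is not transcribed.
So VorU is not produced.
Required activator VorU is absent, so *gorV* is not transcribed.
So GorV is not produced.
Itaconate is present, so GixL is inactive.
Homoserine is absent, so SovD is active.
With repressor SovD bound, *sovK* is not transcribed.
So SovK is not produced.
Required activator GorV is absent, so *bexE* is not transcribed.
So BexE is not produced.
With no repressor bound, *lutZ* is transcribed.
So LutZ is produced and active.
No repressor is bound and LutZ is active, so *gorM* is transcribed.

ON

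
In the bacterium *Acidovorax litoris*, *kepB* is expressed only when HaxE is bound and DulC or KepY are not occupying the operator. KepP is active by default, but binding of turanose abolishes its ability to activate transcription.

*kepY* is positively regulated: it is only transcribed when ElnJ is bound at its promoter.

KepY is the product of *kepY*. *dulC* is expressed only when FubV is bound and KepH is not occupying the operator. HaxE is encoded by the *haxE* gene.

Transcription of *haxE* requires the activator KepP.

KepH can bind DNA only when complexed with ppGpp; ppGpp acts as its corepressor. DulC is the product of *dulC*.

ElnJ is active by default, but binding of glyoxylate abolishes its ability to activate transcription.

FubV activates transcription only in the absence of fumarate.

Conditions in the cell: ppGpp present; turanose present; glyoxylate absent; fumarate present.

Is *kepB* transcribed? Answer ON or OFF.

Turanose is present, so KepP is inactive.
Required activator KepP is absent, so *haxE* is not transcribed.
So HaxE is not produced.
Fumarate is present, so FubV is inactive.
ppGpp is present, so KepH is active.
With repressor KepH bound, *dulC* is not transcribed.
So DulC is not produced.
Glyoxylate is absent, so ElnJ is active.
No repressor is bound and ElnJ is active, so *kepY* is transcribed.
So KepY is produced and active.
With repressor KepY bound, *kepB* is not transcribed.

OFF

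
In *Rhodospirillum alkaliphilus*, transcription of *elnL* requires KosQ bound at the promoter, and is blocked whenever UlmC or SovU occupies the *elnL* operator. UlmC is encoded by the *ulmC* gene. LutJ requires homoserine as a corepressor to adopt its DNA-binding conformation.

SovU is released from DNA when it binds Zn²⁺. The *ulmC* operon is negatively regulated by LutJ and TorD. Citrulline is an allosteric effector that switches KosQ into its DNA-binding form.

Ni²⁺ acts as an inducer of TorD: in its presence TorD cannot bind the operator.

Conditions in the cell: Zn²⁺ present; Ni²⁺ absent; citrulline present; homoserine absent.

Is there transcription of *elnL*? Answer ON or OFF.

ON

Citrulline is present, so KosQ is active.
Homoserine is absent, so LutJ is inactive.
Ni²⁺ is absent, so TorD is active.
With repressor TorD bound, *ulmC* is not transcribed.
So UlmC is not produced.
Zn²⁺ is present, so SovU is inactive.
No repressor is bound and KosQ is active, so *elnL* is transcribed.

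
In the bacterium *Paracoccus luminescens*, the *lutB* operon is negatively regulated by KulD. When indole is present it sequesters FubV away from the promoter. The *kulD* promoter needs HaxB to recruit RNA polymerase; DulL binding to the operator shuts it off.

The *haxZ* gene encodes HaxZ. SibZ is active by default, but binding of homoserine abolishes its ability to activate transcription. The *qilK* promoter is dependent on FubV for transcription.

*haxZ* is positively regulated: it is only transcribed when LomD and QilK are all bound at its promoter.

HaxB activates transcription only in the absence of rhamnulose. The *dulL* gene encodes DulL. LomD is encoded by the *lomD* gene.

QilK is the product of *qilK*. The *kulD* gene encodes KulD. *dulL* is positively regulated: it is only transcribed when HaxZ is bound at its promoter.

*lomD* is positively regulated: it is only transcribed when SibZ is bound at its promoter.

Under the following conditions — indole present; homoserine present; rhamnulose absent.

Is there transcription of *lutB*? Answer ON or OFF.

Homoserine is present, so SibZ is inactive.
Required activator SibZ is absent, so *lomD* is not transcribed.
So LomD is not produced.
Indole is present, so FubV is inactive.
Required activator FubV is absent, so *qilK* is not transcribed.
So QilK is not produced.
Required activator LomD is absent, so *haxZ* is not transcribed.
So HaxZ is not produced.
Required activator HaxZ is absent, so *dulL* is not transcribed.
So DulL is not produced.
Rhamnulose is absent, so HaxB is active.
No repressor is bound and HaxB is active, so *kulD* is transcribed.
So KulD is produced and active.
With repressor KulD bound, *lutB* is not transcribed.

OFF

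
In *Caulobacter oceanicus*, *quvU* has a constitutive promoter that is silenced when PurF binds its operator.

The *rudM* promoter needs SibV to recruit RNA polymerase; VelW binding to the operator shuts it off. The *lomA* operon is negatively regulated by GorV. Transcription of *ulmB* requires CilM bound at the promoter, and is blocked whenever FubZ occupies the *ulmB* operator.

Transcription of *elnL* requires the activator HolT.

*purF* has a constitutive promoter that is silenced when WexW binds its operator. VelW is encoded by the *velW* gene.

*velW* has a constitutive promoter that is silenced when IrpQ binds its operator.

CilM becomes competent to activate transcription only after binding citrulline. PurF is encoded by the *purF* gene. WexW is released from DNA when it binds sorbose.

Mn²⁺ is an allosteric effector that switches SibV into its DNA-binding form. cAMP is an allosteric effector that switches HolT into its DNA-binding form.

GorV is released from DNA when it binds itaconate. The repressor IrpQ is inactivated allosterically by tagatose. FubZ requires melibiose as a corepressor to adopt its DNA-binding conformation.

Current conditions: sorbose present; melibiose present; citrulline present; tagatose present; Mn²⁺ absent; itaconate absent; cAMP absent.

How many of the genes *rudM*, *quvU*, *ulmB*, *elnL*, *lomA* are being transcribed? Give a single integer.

Tagatose is present, so IrpQ is inactive.
With no repressor bound, *velW* is transcribed.
So VelW is produced and active.
Mn²⁺ is absent, so SibV is inactive.
With repressor VelW bound, *rudM* is not transcribed.
→ *rudM* is OFF.
Sorbose is present, so WexW is inactive.
With no repressor bound, *purF* is transcribed.
So PurF is produced and active.
With repressor PurF bound, *quvU* is not transcribed.
→ *quvU* is OFF.
Citrulline is present, so CilM is active.
Melibiose is present, so FubZ is active.
With repressor FubZ bound, *ulmB* is not transcribed.
→ *ulmB* is OFF.
cAMP is absent, so HolT is inactive.
Required activator HolT is absent, so *elnL* is not transcribed.
→ *elnL* is OFF.
Itaconate is absent, so GorV is active.
With repressor GorV bound, *lomA* is not transcribed.
→ *lomA* is OFF.
0 of the 5 genes are transcribed.

0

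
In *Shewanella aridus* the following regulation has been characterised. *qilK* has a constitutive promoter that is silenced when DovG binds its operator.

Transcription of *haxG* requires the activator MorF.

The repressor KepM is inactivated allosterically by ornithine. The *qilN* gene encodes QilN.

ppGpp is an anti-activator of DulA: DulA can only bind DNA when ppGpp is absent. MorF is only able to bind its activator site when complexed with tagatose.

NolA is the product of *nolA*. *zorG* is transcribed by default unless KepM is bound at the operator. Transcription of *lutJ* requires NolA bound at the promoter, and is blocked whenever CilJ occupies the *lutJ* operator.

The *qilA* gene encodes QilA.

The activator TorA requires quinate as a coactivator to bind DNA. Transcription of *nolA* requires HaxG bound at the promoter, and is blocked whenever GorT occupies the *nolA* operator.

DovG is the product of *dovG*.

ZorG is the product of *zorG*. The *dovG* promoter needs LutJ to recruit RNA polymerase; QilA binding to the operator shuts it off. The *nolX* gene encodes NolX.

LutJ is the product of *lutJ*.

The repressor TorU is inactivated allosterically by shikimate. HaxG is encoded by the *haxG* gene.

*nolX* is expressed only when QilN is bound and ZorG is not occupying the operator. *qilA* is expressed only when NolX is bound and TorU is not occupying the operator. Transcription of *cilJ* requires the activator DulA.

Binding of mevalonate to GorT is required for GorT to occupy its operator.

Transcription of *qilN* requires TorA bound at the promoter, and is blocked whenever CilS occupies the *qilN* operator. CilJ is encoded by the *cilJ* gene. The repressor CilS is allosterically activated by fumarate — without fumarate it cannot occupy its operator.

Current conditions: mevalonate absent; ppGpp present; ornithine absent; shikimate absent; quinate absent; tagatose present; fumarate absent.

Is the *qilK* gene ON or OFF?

OFF

Fumarate is absent, so CilS is inactive.
Quinate is absent, so TorA is inactive.
Required activator TorA is absent, so *qilN* is not transcribed.
So QilN is not produced.
Ornithine is absent, so KepM is active.
With repressor KepM bound, *zorG* is not transcribed.
So ZorG is not produced.
Required activator QilN is absent, so *nolX* is not transcribed.
So NolX is not produced.
Shikimate is absent, so TorU is active.
With repressor TorU bound, *qilA* is not transcribed.
So QilA is not produced.
Tagatose is present, so MorF is active.
No repressor is bound and MorF is active, so *haxG* is transcribed.
So HaxG is produced and active.
Mevalonate is absent, so GorT is inactive.
No repressor is bound and HaxG is active, so *nolA* is transcribed.
So NolA is produced and active.
ppGpp is present, so DulA is inactive.
Required activator DulA is absent, so *cilJ* is not transcribed.
So CilJ is not produced.
No repressor is bound and NolA is active, so *lutJ* is transcribed.
So LutJ is produced and active.
No repressor is bound and LutJ is active, so *dovG* is transcribed.
So DovG is produced and active.
With repressor DovG bound, *qilK* is not transcribed.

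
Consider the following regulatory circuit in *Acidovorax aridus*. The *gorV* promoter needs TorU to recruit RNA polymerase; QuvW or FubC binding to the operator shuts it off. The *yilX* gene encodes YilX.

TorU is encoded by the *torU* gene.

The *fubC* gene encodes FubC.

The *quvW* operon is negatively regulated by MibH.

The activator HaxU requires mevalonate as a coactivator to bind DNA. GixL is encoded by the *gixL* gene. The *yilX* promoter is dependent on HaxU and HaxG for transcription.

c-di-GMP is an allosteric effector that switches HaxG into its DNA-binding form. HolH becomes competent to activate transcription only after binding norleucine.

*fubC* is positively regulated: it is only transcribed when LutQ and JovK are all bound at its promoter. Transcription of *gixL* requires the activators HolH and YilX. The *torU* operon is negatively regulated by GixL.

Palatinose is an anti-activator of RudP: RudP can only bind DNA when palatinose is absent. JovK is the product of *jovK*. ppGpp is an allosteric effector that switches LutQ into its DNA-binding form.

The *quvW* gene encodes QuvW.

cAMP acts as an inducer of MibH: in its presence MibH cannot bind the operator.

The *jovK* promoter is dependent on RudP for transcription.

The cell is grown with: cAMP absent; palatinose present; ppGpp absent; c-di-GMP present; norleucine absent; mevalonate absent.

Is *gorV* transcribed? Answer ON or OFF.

Norleucine is absent, so HolH is inactive.
Mevalonate is absent, so HaxU is inactive.
c-di-GMP is present, so HaxG is active.
Required activator HaxU is absent, so *yilX* is not transcribed.
So YilX is not produced.
Required activator HolH is absent, so *gixL* is not transcribed.
So GixL is not produced.
With no repressor bound, *torU* is transcribed.
So TorU is produced and active.
cAMP is absent, so MibH is active.
With repressor MibH bound, *quvW* is not transcribed.
So QuvW is not produced.
ppGpp is absent, so LutQ is inactive.
Palatinose is present, so RudP is inactive.
Required activator RudP is absent, so *jovK* is not transcribed.
So JovK is not produced.
Required activator LutQ is absent, so *fubC* is not transcribed.
So FubC is not produced.
No repressor is bound and TorU is active, so *gorV* is transcribed.

ON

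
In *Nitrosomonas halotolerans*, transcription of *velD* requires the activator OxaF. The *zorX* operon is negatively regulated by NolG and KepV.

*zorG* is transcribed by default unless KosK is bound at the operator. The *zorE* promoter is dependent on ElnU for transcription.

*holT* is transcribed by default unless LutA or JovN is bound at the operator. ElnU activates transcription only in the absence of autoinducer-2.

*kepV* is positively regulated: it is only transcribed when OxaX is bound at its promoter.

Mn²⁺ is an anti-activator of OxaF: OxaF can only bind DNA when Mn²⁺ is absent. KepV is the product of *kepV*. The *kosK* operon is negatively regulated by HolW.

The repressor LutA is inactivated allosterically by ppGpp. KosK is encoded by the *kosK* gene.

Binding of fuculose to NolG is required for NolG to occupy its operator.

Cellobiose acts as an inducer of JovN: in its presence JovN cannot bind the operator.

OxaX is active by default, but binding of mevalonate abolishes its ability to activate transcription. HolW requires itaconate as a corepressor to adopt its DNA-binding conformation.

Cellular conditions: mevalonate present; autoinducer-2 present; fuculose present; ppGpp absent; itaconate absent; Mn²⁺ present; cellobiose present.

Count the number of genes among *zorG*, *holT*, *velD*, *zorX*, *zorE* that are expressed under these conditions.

Itaconate is absent, so HolW is inactive.
With no repressor bound, *kosK* is transcribed.
So KosK is produced and active.
With repressor KosK bound, *zorG* is not transcribed.
→ *zorG* is OFF.
ppGpp is absent, so LutA is active.
Cellobiose is present, so JovN is inactive.
With repressor LutA bound, *holT* is not transcribed.
→ *holT* is OFF.
Mn²⁺ is present, so OxaF is inactive.
Required activator OxaF is absent, so *velD* is not transcribed.
→ *velD* is OFF.
Fuculose is present, so NolG is active.
Mevalonate is present, so OxaX is inactive.
Required activator OxaX is absent, so *kepV* is not transcribed.
So KepV is not produced.
With repressor NolG bound, *zorX* is not transcribed.
→ *zorX* is OFF.
Autoinducer-2 is present, so ElnU is inactive.
Required activator ElnU is absent, so *zorE* is not transcribed.
→ *zorE* is OFF.
0 of the 5 genes are transcribed.

0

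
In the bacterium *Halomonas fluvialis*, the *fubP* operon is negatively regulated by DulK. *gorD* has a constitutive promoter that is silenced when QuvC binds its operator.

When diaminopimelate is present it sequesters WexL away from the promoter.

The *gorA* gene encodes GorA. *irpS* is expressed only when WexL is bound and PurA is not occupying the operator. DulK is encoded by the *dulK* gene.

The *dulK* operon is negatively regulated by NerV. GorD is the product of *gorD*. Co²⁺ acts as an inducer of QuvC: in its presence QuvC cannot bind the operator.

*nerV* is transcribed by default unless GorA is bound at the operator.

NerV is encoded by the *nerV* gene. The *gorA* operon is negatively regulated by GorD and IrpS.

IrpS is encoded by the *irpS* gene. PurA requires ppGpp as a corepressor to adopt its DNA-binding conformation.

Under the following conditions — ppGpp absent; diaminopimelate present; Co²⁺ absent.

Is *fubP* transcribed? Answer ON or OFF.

OFF

Co²⁺ is absent, so QuvC is active.
With repressor QuvC bound, *gorD* is not transcribed.
So GorD is not produced.
Diaminopimelate is present, so WexL is inactive.
ppGpp is absent, so PurA is inactive.
Required activator WexL is absent, so *irpS* is not transcribed.
So IrpS is not produced.
With no repressor bound, *gorA* is transcribed.
So GorA is produced and active.
With repressor GorA bound, *nerV* is not transcribed.
So NerV is not produced.
With no repressor bound, *dulK* is transcribed.
So DulK is produced and active.
With repressor DulK bound, *fubP* is not transcribed.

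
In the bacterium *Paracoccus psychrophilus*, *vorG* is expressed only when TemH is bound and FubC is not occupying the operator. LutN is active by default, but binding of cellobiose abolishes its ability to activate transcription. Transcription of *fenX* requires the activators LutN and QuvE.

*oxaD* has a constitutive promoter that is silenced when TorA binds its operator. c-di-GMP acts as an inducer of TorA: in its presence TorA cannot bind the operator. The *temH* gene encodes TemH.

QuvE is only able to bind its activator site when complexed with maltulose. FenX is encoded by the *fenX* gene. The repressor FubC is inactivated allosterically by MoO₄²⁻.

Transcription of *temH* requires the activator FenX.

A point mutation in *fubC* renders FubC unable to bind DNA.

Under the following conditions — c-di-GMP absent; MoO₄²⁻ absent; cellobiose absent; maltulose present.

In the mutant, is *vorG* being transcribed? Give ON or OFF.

ON

FubC is non-functional in this strain, so it has no effect.
Cellobiose is absent, so LutN is active.
Maltulose is present, so QuvE is active.
No repressor is bound and LutN and QuvE are active, so *fenX* is transcribed.
So FenX is produced and active.
No repressor is bound and FenX is active, so *temH* is transcribed.
So TemH is produced and active.
No repressor is bound and TemH is active, so *vorG* is transcribed.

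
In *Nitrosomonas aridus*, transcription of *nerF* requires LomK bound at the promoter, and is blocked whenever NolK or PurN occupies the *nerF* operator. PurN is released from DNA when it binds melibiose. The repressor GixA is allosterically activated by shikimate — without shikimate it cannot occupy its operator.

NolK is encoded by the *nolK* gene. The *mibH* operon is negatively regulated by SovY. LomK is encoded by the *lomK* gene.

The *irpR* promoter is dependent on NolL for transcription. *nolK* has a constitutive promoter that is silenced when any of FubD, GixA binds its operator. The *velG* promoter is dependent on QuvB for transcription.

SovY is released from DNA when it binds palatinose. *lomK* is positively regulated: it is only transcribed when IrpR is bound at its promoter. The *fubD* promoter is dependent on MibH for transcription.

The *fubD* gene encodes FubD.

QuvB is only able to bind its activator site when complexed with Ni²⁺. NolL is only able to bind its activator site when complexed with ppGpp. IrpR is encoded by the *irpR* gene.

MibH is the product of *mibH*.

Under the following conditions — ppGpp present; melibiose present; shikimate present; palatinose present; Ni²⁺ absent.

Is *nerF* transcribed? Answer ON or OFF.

ON

Palatinose is present, so SovY is inactive.
With no repressor bound, *mibH* is transcribed.
So MibH is produced and active.
No repressor is bound and MibH is active, so *fubD* is transcribed.
So FubD is produced and active.
Shikimate is present, so GixA is active.
With repressor FubD bound, *nolK* is not transcribed.
So NolK is not produced.
ppGpp is present, so NolL is active.
No repressor is bound and NolL is active, so *irpR* is transcribed.
So IrpR is produced and active.
No repressor is bound and IrpR is active, so *lomK* is transcribed.
So LomK is produced and active.
Melibiose is present, so PurN is inactive.
No repressor is bound and LomK is active, so *nerF* is transcribed.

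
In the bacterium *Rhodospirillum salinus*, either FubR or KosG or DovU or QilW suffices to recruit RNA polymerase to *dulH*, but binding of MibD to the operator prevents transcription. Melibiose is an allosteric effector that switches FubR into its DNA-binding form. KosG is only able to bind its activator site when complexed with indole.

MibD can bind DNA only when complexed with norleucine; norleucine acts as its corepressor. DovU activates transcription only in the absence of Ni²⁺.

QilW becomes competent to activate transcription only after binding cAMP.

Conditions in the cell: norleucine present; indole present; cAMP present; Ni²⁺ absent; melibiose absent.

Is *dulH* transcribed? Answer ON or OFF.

Melibiose is absent, so FubR is inactive.
Indole is present, so KosG is active.
Norleucine is present, so MibD is active.
Ni²⁺ is absent, so DovU is active.
cAMP is present, so QilW is active.
With repressor MibD bound, *dulH* is not transcribed.

OFF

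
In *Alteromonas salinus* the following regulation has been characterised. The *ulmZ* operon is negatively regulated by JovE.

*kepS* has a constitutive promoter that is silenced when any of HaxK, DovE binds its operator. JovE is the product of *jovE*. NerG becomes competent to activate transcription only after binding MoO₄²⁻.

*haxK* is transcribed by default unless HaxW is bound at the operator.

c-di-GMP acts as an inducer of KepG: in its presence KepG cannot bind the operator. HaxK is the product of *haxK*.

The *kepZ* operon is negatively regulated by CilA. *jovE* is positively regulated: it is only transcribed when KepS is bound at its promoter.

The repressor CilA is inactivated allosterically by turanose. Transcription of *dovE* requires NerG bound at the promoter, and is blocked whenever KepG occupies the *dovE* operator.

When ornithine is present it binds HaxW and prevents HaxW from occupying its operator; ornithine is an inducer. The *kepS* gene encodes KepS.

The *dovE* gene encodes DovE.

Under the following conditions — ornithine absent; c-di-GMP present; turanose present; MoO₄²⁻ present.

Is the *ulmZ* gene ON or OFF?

Ornithine is absent, so HaxW is active.
With repressor HaxW bound, *haxK* is not transcribed.
So HaxK is not produced.
MoO₄²⁻ is present, so NerG is active.
c-di-GMP is present, so KepG is inactive.
No repressor is bound and NerG is active, so *dovE* is transcribed.
So DovE is produced and active.
With repressor DovE bound, *kepS* is not transcribed.
So KepS is not produced.
Required activator KepS is absent, so *jovE* is not transcribed.
So JovE is not produced.
With no repressor bound, *ulmZ* is transcribed.

ON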